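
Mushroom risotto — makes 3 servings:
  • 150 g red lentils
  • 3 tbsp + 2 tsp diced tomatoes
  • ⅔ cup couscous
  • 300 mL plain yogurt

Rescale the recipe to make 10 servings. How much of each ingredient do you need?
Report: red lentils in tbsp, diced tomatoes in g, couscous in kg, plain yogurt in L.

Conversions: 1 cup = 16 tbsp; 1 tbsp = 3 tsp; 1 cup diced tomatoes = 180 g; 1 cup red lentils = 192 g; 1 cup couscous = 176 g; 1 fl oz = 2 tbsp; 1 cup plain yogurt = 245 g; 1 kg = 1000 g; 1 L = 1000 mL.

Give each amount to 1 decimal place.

Scaling factor: 10/3.
red lentils: 150 g × 10/3 ÷ 192 g/cup × 16 tbsp/cup ≈ 41.7 tbsp
diced tomatoes: (3 tbsp + 2 tsp = 11/3 tbsp) × 10/3 ÷ 16 tbsp/cup × 180 g/cup = 137.5 g
couscous: 2/3 cup × 10/3 × 176 g/cup ÷ 1000 g/kg ≈ 0.4 kg
plain yogurt: 300 mL × 10/3 ÷ 1000 mL/L = 1.0 L

red lentils: 41.7 tbsp; diced tomatoes: 137.5 g; couscous: 0.4 kg; plain yogurt: 1.0 L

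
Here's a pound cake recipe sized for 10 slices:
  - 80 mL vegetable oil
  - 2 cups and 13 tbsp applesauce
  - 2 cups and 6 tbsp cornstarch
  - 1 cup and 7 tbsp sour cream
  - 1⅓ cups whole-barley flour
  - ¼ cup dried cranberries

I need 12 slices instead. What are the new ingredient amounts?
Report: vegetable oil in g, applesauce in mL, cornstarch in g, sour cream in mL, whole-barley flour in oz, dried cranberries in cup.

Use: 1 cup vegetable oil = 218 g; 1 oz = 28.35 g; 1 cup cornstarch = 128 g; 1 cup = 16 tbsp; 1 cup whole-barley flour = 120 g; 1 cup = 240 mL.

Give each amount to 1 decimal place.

vegetable oil: 87.2 g; applesauce: 810.0 mL; cornstarch: 364.8 g; sour cream: 414.0 mL; whole-barley flour: 6.8 oz; dried cranberries: 0.3 cup

Scaling factor: 12/10 = 6/5 = 1.2.
vegetable oil: 80 mL × 6/5 ÷ 240 mL/cup × 218 g/cup = 87.2 g
applesauce: (2 cup + 13 tbsp = 2.8125 cup) × 6/5 × 240 mL/cup = 810.0 mL
cornstarch: (2 cup + 6 tbsp = 2.375 cup) × 6/5 × 128 g/cup = 364.8 g
sour cream: (1 cup + 7 tbsp = 1.4375 cup) × 6/5 × 240 mL/cup = 414.0 mL
whole-barley flour: 4/3 cup × 6/5 × 120 g/cup ÷ 28.35 g/oz ≈ 6.8 oz
dried cranberries: 0.25 cup × 6/5 = 0.3 cup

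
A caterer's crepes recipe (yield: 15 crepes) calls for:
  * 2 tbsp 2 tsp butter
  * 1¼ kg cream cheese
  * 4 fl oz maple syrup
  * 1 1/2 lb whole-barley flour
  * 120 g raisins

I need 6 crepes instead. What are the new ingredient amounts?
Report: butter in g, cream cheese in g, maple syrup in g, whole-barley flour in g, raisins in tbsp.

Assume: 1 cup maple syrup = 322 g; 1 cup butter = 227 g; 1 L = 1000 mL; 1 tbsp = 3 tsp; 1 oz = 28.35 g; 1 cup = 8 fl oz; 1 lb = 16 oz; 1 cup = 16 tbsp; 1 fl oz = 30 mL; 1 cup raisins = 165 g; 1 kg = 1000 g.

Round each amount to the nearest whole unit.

butter: 15 g; cream cheese: 500 g; maple syrup: 64 g; whole-barley flour: 272 g; raisins: 5 tbsp

Scaling factor: 6/15 = 2/5 = 0.4.
butter: (2 tbsp + 2 tsp = 8/3 tbsp) × 2/5 ÷ 16 tbsp/cup × 227 g/cup ≈ 15 g
cream cheese: 1.25 kg × 2/5 × 1000 g/kg = 500 g
maple syrup: 4 fl oz × 2/5 ÷ 8 fl oz/cup × 322 g/cup ≈ 64 g
whole-barley flour: 1.5 lb × 2/5 × 16 oz/lb × 28.35 g/oz ≈ 272 g
raisins: 120 g × 2/5 ÷ 165 g/cup × 16 tbsp/cup ≈ 5 tbsp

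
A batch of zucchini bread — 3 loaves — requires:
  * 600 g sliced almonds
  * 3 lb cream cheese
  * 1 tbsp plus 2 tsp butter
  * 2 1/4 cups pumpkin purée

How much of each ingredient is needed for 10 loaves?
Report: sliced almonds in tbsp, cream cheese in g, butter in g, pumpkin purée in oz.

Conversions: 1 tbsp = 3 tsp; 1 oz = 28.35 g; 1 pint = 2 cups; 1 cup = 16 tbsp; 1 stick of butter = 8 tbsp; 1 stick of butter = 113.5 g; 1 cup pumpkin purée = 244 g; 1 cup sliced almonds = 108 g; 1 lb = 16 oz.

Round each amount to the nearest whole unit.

Scaling factor: 10/3.
sliced almonds: 600 g × 10/3 ÷ 108 g/cup × 16 tbsp/cup ≈ 296 tbsp
cream cheese: 3 lb × 10/3 × 16 oz/lb × 28.35 g/oz = 4536 g
butter: (1 tbsp + 2 tsp = 5/3 tbsp) × 10/3 ÷ 8 tbsp/stick × 113.5 g/stick ≈ 79 g
pumpkin purée: 2.25 cup × 10/3 × 244 g/cup ÷ 28.35 g/oz ≈ 65 oz

sliced almonds: 296 tbsp; cream cheese: 4536 g; butter: 79 g; pumpkin purée: 65 oz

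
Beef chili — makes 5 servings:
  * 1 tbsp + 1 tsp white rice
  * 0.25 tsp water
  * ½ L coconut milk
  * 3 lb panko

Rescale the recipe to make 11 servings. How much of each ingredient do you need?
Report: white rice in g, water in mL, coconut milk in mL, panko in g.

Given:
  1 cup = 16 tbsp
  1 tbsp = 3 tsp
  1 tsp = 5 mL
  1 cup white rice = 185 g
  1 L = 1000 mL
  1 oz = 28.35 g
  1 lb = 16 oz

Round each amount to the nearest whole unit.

Scaling factor: 11/5 = 2.2.
white rice: (1 tbsp + 1 tsp = 4/3 tbsp) × 11/5 ÷ 16 tbsp/cup × 185 g/cup ≈ 34 g
water: 0.25 tsp × 11/5 × 5 mL/tsp ≈ 3 mL
coconut milk: 0.5 L × 11/5 × 1000 mL/L = 1100 mL
panko: 3 lb × 11/5 × 16 oz/lb × 28.35 g/oz ≈ 2994 g

white rice: 34 g; water: 3 mL; coconut milk: 1100 mL; panko: 2994 g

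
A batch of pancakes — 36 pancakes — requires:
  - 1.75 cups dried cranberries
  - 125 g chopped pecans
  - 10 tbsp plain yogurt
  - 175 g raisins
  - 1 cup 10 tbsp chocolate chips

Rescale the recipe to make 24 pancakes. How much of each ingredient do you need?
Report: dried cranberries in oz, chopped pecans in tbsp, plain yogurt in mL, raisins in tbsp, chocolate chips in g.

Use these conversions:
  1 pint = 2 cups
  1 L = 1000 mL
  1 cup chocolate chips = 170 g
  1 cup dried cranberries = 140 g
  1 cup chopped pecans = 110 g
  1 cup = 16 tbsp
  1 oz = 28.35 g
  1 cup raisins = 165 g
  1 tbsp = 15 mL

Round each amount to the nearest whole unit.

dried cranberries: 6 oz; chopped pecans: 12 tbsp; plain yogurt: 100 mL; raisins: 11 tbsp; chocolate chips: 184 g

Scaling factor: 24/36 = 2/3.
dried cranberries: 1.75 cup × 2/3 × 140 g/cup ÷ 28.35 g/oz ≈ 6 oz
chopped pecans: 125 g × 2/3 ÷ 110 g/cup × 16 tbsp/cup ≈ 12 tbsp
plain yogurt: 10 tbsp × 2/3 × 15 mL/tbsp = 100 mL
raisins: 175 g × 2/3 ÷ 165 g/cup × 16 tbsp/cup ≈ 11 tbsp
chocolate chips: (1 cup + 10 tbsp = 1.625 cup) × 2/3 × 170 g/cup ≈ 184 g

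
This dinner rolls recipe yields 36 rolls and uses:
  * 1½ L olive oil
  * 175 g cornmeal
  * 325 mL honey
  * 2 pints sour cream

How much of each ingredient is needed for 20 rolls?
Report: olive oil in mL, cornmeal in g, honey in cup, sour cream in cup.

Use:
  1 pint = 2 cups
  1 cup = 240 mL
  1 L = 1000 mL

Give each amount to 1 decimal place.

Scaling factor: 20/36 = 5/9.
olive oil: 1.5 L × 5/9 × 1000 mL/L ≈ 833.3 mL
cornmeal: 175 g × 5/9 ≈ 97.2 g
honey: 325 mL × 5/9 ÷ 240 mL/cup ≈ 0.8 cup
sour cream: 2 pint × 5/9 × 2 cup/pint ≈ 2.2 cup

olive oil: 833.3 mL; cornmeal: 97.2 g; honey: 0.8 cup; sour cream: 2.2 cup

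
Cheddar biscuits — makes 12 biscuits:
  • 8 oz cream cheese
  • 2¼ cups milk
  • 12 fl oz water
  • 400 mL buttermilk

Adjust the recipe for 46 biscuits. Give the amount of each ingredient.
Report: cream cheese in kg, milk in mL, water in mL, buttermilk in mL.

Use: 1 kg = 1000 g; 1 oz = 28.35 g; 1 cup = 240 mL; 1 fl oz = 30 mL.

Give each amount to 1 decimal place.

cream cheese: 0.9 kg; milk: 2070.0 mL; water: 1380.0 mL; buttermilk: 1533.3 mL

Scaling factor: 46/12 = 23/6.
cream cheese: 8 oz × 23/6 × 28.35 g/oz ÷ 1000 g/kg ≈ 0.9 kg
milk: 2.25 cup × 23/6 × 240 mL/cup = 2070.0 mL
water: 12 fl oz × 23/6 × 30 mL/fl oz = 1380.0 mL
buttermilk: 400 mL × 23/6 ≈ 1533.3 mL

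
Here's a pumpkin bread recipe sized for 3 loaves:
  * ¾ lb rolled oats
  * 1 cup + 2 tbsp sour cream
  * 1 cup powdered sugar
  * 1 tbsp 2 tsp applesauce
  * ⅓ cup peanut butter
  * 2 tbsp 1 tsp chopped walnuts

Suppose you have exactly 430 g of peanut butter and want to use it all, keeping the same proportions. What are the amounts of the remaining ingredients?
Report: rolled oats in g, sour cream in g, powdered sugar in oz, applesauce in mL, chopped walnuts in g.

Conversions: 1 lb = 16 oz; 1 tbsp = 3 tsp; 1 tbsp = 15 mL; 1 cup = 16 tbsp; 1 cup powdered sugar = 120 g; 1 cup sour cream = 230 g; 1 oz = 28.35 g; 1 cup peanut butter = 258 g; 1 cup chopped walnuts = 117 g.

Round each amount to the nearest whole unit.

rolled oats: 1701 g; sour cream: 1294 g; powdered sugar: 21 oz; applesauce: 125 mL; chopped walnuts: 85 g

The original recipe has 86 g of peanut butter, so the scaling factor is 430 ÷ 86 = 5.
rolled oats: 0.75 lb × 5 × 16 oz/lb × 28.35 g/oz = 1701 g
sour cream: (1 cup + 2 tbsp = 1.125 cup) × 5 × 230 g/cup ≈ 1294 g
powdered sugar: 1 cup × 5 × 120 g/cup ÷ 28.35 g/oz ≈ 21 oz
applesauce: (1 tbsp + 2 tsp = 5/3 tbsp) × 5 × 15 mL/tbsp = 125 mL
chopped walnuts: (2 tbsp + 1 tsp = 7/3 tbsp) × 5 ÷ 16 tbsp/cup × 117 g/cup ≈ 85 g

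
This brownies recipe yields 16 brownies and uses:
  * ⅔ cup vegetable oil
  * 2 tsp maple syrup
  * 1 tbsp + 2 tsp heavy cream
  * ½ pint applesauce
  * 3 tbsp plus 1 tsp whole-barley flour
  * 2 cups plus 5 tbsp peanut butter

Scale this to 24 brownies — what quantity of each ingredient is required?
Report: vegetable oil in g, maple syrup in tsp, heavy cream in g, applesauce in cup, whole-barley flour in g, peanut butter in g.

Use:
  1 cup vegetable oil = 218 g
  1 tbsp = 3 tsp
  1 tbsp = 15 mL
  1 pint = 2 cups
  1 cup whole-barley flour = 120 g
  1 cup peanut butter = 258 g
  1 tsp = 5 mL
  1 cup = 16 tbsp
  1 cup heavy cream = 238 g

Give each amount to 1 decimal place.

vegetable oil: 218.0 g; maple syrup: 3.0 tsp; heavy cream: 37.2 g; applesauce: 1.5 cup; whole-barley flour: 37.5 g; peanut butter: 894.9 g

Scaling factor: 24/16 = 3/2 = 1.5.
vegetable oil: 2/3 cup × 3/2 × 218 g/cup = 218.0 g
maple syrup: 2 tsp × 3/2 = 3.0 tsp
heavy cream: (1 tbsp + 2 tsp = 5/3 tbsp) × 3/2 ÷ 16 tbsp/cup × 238 g/cup ≈ 37.2 g
applesauce: 0.5 pint × 3/2 × 2 cup/pint = 1.5 cup
whole-barley flour: (3 tbsp + 1 tsp = 10/3 tbsp) × 3/2 ÷ 16 tbsp/cup × 120 g/cup = 37.5 g
peanut butter: (2 cup + 5 tbsp = 2.3125 cup) × 3/2 × 258 g/cup ≈ 894.9 g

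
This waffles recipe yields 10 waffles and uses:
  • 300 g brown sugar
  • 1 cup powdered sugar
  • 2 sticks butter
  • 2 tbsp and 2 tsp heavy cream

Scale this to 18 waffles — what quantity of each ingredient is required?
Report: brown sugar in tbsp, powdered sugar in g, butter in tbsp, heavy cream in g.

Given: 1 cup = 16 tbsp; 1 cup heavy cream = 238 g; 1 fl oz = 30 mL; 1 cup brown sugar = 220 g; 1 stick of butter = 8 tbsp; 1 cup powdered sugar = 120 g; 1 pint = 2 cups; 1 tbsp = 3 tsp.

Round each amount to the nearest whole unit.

Scaling factor: 18/10 = 9/5 = 1.8.
brown sugar: 300 g × 9/5 ÷ 220 g/cup × 16 tbsp/cup ≈ 39 tbsp
powdered sugar: 1 cup × 9/5 × 120 g/cup = 216 g
butter: 2 stick × 9/5 × 8 tbsp/stick ≈ 29 tbsp
heavy cream: (2 tbsp + 2 tsp = 8/3 tbsp) × 9/5 ÷ 16 tbsp/cup × 238 g/cup ≈ 71 g

brown sugar: 39 tbsp; powdered sugar: 216 g; butter: 29 tbsp; heavy cream: 71 g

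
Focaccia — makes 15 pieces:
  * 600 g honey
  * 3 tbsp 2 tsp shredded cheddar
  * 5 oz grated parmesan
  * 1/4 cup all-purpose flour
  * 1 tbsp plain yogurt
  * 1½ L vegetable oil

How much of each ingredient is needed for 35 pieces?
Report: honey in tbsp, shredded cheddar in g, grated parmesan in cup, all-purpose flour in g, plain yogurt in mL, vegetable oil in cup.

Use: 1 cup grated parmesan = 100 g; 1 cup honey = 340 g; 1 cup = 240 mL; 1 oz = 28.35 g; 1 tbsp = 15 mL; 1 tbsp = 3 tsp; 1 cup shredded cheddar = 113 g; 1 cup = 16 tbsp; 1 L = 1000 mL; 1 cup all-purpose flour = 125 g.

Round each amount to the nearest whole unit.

Scaling factor: 35/15 = 7/3.
honey: 600 g × 7/3 ÷ 340 g/cup × 16 tbsp/cup ≈ 66 tbsp
shredded cheddar: (3 tbsp + 2 tsp = 11/3 tbsp) × 7/3 ÷ 16 tbsp/cup × 113 g/cup ≈ 60 g
grated parmesan: 5 oz × 7/3 × 28.35 g/oz ÷ 100 g/cup ≈ 3 cup
all-purpose flour: 0.25 cup × 7/3 × 125 g/cup ≈ 73 g
plain yogurt: 1 tbsp × 7/3 × 15 mL/tbsp = 35 mL
vegetable oil: 1.5 L × 7/3 × 1000 mL/L ÷ 240 mL/cup ≈ 15 cup

honey: 66 tbsp; shredded cheddar: 60 g; grated parmesan: 3 cup; all-purpose flour: 73 g; plain yogurt: 35 mL; vegetable oil: 15 cup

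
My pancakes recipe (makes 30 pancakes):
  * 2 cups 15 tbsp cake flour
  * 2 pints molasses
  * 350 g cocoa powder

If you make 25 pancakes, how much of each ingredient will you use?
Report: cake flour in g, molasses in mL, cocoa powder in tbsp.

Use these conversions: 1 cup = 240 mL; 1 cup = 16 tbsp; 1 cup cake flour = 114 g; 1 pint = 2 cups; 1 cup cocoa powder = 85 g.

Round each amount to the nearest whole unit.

cake flour: 279 g; molasses: 800 mL; cocoa powder: 55 tbsp

Scaling factor: 25/30 = 5/6.
cake flour: (2 cup + 15 tbsp = 2.9375 cup) × 5/6 × 114 g/cup ≈ 279 g
molasses: 2 pint × 5/6 × 2 cup/pint × 240 mL/cup = 800 mL
cocoa powder: 350 g × 5/6 ÷ 85 g/cup × 16 tbsp/cup ≈ 55 tbsp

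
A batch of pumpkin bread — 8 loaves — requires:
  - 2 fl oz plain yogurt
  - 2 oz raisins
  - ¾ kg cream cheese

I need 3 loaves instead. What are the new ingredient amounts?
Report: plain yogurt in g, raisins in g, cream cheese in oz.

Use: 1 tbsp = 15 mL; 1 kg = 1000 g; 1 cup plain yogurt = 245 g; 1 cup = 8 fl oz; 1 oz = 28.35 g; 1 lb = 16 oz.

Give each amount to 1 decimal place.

Scaling factor: 3/8 = 0.375.
plain yogurt: 2 fl oz × 3/8 ÷ 8 fl oz/cup × 245 g/cup ≈ 23.0 g
raisins: 2 oz × 3/8 × 28.35 g/oz ≈ 21.3 g
cream cheese: 0.75 kg × 3/8 × 1000 g/kg ÷ 28.35 g/oz ≈ 9.9 oz

plain yogurt: 23.0 g; raisins: 21.3 g; cream cheese: 9.9 oz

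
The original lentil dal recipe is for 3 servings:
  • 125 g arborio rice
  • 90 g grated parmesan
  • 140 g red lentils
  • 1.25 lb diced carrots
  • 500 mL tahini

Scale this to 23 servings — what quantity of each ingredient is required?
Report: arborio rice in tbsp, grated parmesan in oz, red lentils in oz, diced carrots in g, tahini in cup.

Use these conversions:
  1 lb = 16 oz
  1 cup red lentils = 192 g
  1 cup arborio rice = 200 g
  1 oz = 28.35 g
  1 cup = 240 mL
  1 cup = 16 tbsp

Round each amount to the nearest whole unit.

arborio rice: 77 tbsp; grated parmesan: 24 oz; red lentils: 38 oz; diced carrots: 4347 g; tahini: 16 cup

Scaling factor: 23/3.
arborio rice: 125 g × 23/3 ÷ 200 g/cup × 16 tbsp/cup ≈ 77 tbsp
grated parmesan: 90 g × 23/3 ÷ 28.35 g/oz ≈ 24 oz
red lentils: 140 g × 23/3 ÷ 28.35 g/oz ≈ 38 oz
diced carrots: 1.25 lb × 23/3 × 16 oz/lb × 28.35 g/oz = 4347 g
tahini: 500 mL × 23/3 ÷ 240 mL/cup ≈ 16 cup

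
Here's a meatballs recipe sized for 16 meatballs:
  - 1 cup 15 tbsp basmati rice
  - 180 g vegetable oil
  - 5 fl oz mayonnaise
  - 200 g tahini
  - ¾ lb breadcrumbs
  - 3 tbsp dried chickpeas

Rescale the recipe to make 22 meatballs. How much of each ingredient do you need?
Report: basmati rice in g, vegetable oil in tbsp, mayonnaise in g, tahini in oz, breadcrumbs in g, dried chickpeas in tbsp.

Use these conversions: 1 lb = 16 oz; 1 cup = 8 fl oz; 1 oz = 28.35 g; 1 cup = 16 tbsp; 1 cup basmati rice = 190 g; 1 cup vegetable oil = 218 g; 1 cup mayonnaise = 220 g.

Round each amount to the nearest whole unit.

basmati rice: 506 g; vegetable oil: 18 tbsp; mayonnaise: 189 g; tahini: 10 oz; breadcrumbs: 468 g; dried chickpeas: 4 tbsp

Scaling factor: 22/16 = 11/8 = 1.375.
basmati rice: (1 cup + 15 tbsp = 1.9375 cup) × 11/8 × 190 g/cup ≈ 506 g
vegetable oil: 180 g × 11/8 ÷ 218 g/cup × 16 tbsp/cup ≈ 18 tbsp
mayonnaise: 5 fl oz × 11/8 ÷ 8 fl oz/cup × 220 g/cup ≈ 189 g
tahini: 200 g × 11/8 ÷ 28.35 g/oz ≈ 10 oz
breadcrumbs: 0.75 lb × 11/8 × 16 oz/lb × 28.35 g/oz ≈ 468 g
dried chickpeas: 3 tbsp × 11/8 ≈ 4 tbsp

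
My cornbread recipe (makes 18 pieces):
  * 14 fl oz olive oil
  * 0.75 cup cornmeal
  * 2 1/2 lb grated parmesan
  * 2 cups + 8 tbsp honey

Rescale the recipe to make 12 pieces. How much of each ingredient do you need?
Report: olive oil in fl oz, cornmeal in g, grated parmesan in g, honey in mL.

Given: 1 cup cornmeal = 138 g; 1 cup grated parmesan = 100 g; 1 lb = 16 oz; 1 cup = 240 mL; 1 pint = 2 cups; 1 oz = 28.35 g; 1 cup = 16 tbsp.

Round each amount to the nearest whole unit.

olive oil: 9 fl oz; cornmeal: 69 g; grated parmesan: 756 g; honey: 400 mL

Scaling factor: 12/18 = 2/3.
olive oil: 14 fl oz × 2/3 ≈ 9 fl oz
cornmeal: 0.75 cup × 2/3 × 138 g/cup = 69 g
grated parmesan: 2.5 lb × 2/3 × 16 oz/lb × 28.35 g/oz = 756 g
honey: (2 cup + 8 tbsp = 2.5 cup) × 2/3 × 240 mL/cup = 400 mL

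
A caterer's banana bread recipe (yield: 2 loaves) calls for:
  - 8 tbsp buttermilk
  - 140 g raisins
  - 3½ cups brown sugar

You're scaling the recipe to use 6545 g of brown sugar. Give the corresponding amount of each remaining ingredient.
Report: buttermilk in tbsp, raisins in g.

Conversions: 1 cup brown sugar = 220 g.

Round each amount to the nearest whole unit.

The original recipe has 770 g of brown sugar, so the scaling factor is 6545 ÷ 770 = 17/2 = 8.5.
buttermilk: 8 tbsp × 17/2 = 68 tbsp
raisins: 140 g × 17/2 = 1190 g

buttermilk: 68 tbsp; raisins: 1190 g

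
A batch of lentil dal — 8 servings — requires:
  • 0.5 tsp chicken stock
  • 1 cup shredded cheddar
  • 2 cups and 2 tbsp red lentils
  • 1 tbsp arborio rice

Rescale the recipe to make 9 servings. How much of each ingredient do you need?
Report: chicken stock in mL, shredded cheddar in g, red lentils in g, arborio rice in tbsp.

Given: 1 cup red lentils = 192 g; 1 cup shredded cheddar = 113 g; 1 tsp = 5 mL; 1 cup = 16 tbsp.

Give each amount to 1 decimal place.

chicken stock: 2.8 mL; shredded cheddar: 127.1 g; red lentils: 459.0 g; arborio rice: 1.1 tbsp

Scaling factor: 9/8 = 1.125.
chicken stock: 0.5 tsp × 9/8 × 5 mL/tsp ≈ 2.8 mL
shredded cheddar: 1 cup × 9/8 × 113 g/cup ≈ 127.1 g
red lentils: (2 cup + 2 tbsp = 2.125 cup) × 9/8 × 192 g/cup = 459.0 g
arborio rice: 1 tbsp × 9/8 ≈ 1.1 tbsp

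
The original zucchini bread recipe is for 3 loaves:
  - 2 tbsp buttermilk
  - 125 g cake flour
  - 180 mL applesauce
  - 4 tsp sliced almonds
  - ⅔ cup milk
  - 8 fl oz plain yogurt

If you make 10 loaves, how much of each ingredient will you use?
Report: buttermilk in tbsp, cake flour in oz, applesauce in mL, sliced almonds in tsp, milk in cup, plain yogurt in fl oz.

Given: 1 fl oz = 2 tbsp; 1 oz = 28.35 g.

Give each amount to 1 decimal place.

Scaling factor: 10/3.
buttermilk: 2 tbsp × 10/3 ≈ 6.7 tbsp
cake flour: 125 g × 10/3 ÷ 28.35 g/oz ≈ 14.7 oz
applesauce: 180 mL × 10/3 = 600.0 mL
sliced almonds: 4 tsp × 10/3 ≈ 13.3 tsp
milk: 2/3 cup × 10/3 ≈ 2.2 cup
plain yogurt: 8 fl oz × 10/3 ≈ 26.7 fl oz

buttermilk: 6.7 tbsp; cake flour: 14.7 oz; applesauce: 600.0 mL; sliced almonds: 13.3 tsp; milk: 2.2 cup; plain yogurt: 26.7 fl oz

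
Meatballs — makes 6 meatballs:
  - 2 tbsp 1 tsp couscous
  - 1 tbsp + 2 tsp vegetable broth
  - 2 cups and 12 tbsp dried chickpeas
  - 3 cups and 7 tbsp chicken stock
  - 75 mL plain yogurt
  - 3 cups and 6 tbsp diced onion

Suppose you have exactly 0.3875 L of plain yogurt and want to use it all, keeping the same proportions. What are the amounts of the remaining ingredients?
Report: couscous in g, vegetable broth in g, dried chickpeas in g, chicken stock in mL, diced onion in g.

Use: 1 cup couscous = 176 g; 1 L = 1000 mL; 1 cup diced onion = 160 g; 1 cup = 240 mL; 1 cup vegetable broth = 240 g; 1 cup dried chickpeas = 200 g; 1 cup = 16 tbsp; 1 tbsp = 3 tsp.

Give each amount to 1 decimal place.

The original recipe has 0.075 L of plain yogurt, so the scaling factor is 0.3875 ÷ 0.075 = 31/6.
couscous: (2 tbsp + 1 tsp = 7/3 tbsp) × 31/6 ÷ 16 tbsp/cup × 176 g/cup ≈ 132.6 g
vegetable broth: (1 tbsp + 2 tsp = 5/3 tbsp) × 31/6 ÷ 16 tbsp/cup × 240 g/cup ≈ 129.2 g
dried chickpeas: (2 cup + 12 tbsp = 2.75 cup) × 31/6 × 200 g/cup ≈ 2841.7 g
chicken stock: (3 cup + 7 tbsp = 3.4375 cup) × 31/6 × 240 mL/cup = 4262.5 mL
diced onion: (3 cup + 6 tbsp = 3.375 cup) × 31/6 × 160 g/cup = 2790.0 g

couscous: 132.6 g; vegetable broth: 129.2 g; dried chickpeas: 2841.7 g; chicken stock: 4262.5 mL; diced onion: 2790.0 g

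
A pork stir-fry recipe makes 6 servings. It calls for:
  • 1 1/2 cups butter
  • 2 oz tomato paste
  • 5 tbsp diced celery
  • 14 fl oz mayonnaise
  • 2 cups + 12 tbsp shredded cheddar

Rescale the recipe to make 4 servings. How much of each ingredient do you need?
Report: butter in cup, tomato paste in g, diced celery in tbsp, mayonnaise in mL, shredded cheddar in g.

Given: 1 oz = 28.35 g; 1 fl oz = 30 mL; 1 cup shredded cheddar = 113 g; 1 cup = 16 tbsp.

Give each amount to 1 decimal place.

butter: 1.0 cup; tomato paste: 37.8 g; diced celery: 3.3 tbsp; mayonnaise: 280.0 mL; shredded cheddar: 207.2 g

Scaling factor: 4/6 = 2/3.
butter: 1.5 cup × 2/3 = 1.0 cup
tomato paste: 2 oz × 2/3 × 28.35 g/oz = 37.8 g
diced celery: 5 tbsp × 2/3 ≈ 3.3 tbsp
mayonnaise: 14 fl oz × 2/3 × 30 mL/fl oz = 280.0 mL
shredded cheddar: (2 cup + 12 tbsp = 2.75 cup) × 2/3 × 113 g/cup ≈ 207.2 g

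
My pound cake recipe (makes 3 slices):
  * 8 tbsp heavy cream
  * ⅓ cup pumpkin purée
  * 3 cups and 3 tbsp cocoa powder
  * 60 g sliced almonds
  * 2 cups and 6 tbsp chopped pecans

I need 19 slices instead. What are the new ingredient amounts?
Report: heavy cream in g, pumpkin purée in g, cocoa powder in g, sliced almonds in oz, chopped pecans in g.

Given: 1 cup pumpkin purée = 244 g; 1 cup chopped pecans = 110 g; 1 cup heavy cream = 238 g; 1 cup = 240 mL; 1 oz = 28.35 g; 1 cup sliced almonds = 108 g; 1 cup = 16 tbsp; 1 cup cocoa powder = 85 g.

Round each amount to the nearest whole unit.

heavy cream: 754 g; pumpkin purée: 515 g; cocoa powder: 1716 g; sliced almonds: 13 oz; chopped pecans: 1655 g

Scaling factor: 19/3.
heavy cream: 8 tbsp × 19/3 ÷ 16 tbsp/cup × 238 g/cup ≈ 754 g
pumpkin purée: 1/3 cup × 19/3 × 244 g/cup ≈ 515 g
cocoa powder: (3 cup + 3 tbsp = 3.1875 cup) × 19/3 × 85 g/cup ≈ 1716 g
sliced almonds: 60 g × 19/3 ÷ 28.35 g/oz ≈ 13 oz
chopped pecans: (2 cup + 6 tbsp = 2.375 cup) × 19/3 × 110 g/cup ≈ 1655 g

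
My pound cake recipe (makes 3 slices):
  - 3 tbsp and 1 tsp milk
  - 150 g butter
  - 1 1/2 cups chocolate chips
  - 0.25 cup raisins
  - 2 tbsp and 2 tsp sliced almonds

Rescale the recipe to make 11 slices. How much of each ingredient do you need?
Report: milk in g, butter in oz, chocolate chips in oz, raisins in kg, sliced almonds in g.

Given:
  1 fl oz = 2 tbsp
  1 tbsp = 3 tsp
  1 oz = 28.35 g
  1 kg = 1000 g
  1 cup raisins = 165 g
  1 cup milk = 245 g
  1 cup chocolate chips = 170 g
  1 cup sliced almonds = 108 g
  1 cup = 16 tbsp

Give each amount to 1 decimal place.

Scaling factor: 11/3.
milk: (3 tbsp + 1 tsp = 10/3 tbsp) × 11/3 ÷ 16 tbsp/cup × 245 g/cup ≈ 187.2 g
butter: 150 g × 11/3 ÷ 28.35 g/oz ≈ 19.4 oz
chocolate chips: 1.5 cup × 11/3 × 170 g/cup ÷ 28.35 g/oz ≈ 33.0 oz
raisins: 0.25 cup × 11/3 × 165 g/cup ÷ 1000 g/kg ≈ 0.2 kg
sliced almonds: (2 tbsp + 2 tsp = 8/3 tbsp) × 11/3 ÷ 16 tbsp/cup × 108 g/cup = 66.0 g

milk: 187.2 g; butter: 19.4 oz; chocolate chips: 33.0 oz; raisins: 0.2 kg; sliced almonds: 66.0 g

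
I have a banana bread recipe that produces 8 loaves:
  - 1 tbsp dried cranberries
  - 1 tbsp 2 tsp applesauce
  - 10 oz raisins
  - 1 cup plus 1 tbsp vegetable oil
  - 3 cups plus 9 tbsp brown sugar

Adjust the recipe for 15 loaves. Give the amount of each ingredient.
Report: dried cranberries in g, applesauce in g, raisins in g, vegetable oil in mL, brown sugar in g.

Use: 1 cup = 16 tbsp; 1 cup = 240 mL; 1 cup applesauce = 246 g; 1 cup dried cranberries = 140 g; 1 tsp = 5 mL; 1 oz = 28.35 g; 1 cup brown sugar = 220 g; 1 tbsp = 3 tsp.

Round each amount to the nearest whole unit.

Scaling factor: 15/8 = 1.875.
dried cranberries: 1 tbsp × 15/8 ÷ 16 tbsp/cup × 140 g/cup ≈ 16 g
applesauce: (1 tbsp + 2 tsp = 5/3 tbsp) × 15/8 ÷ 16 tbsp/cup × 246 g/cup ≈ 48 g
raisins: 10 oz × 15/8 × 28.35 g/oz ≈ 532 g
vegetable oil: (1 cup + 1 tbsp = 1.0625 cup) × 15/8 × 240 mL/cup ≈ 478 mL
brown sugar: (3 cup + 9 tbsp = 3.5625 cup) × 15/8 × 220 g/cup ≈ 1470 g

dried cranberries: 16 g; applesauce: 48 g; raisins: 532 g; vegetable oil: 478 mL; brown sugar: 1470 g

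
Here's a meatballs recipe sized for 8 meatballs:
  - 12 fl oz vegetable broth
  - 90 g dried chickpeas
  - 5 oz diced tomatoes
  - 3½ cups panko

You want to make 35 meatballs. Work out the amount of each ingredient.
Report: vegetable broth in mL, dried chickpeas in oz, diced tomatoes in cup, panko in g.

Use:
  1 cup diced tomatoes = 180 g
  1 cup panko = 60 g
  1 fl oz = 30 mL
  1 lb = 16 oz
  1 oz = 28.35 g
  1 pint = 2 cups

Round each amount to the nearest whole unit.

Scaling factor: 35/8 = 4.375.
vegetable broth: 12 fl oz × 35/8 × 30 mL/fl oz = 1575 mL
dried chickpeas: 90 g × 35/8 ÷ 28.35 g/oz ≈ 14 oz
diced tomatoes: 5 oz × 35/8 × 28.35 g/oz ÷ 180 g/cup ≈ 3 cup
panko: 3.5 cup × 35/8 × 60 g/cup ≈ 919 g

vegetable broth: 1575 mL; dried chickpeas: 14 oz; diced tomatoes: 3 cup; panko: 919 g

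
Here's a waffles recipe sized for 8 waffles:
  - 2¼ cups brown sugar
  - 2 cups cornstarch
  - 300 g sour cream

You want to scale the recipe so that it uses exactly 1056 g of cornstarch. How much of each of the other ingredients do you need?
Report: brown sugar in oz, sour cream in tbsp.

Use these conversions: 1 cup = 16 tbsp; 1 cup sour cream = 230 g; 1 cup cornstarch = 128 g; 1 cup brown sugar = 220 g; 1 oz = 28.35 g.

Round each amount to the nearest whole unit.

The original recipe has 256 g of cornstarch, so the scaling factor is 1056 ÷ 256 = 33/8 = 4.125.
brown sugar: 2.25 cup × 33/8 × 220 g/cup ÷ 28.35 g/oz ≈ 72 oz
sour cream: 300 g × 33/8 ÷ 230 g/cup × 16 tbsp/cup ≈ 86 tbsp

brown sugar: 72 oz; sour cream: 86 tbsp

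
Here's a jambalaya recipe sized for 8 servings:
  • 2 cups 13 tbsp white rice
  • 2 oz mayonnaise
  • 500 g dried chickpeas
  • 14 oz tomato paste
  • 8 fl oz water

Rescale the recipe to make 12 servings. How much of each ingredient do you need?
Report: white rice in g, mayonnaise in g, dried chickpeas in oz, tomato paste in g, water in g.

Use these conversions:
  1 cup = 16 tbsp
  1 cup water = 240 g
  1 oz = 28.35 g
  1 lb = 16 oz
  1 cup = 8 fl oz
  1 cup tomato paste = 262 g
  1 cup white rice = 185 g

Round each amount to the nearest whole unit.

Scaling factor: 12/8 = 3/2 = 1.5.
white rice: (2 cup + 13 tbsp = 2.8125 cup) × 3/2 × 185 g/cup ≈ 780 g
mayonnaise: 2 oz × 3/2 × 28.35 g/oz ≈ 85 g
dried chickpeas: 500 g × 3/2 ÷ 28.35 g/oz ≈ 26 oz
tomato paste: 14 oz × 3/2 × 28.35 g/oz ≈ 595 g
water: 8 fl oz × 3/2 ÷ 8 fl oz/cup × 240 g/cup = 360 g

white rice: 780 g; mayonnaise: 85 g; dried chickpeas: 26 oz; tomato paste: 595 g; water: 360 g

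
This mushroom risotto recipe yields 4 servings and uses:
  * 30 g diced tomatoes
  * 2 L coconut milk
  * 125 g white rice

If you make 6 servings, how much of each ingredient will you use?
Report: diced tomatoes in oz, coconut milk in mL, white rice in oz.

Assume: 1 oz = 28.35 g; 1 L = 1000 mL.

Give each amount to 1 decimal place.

Scaling factor: 6/4 = 3/2 = 1.5.
diced tomatoes: 30 g × 3/2 ÷ 28.35 g/oz ≈ 1.6 oz
coconut milk: 2 L × 3/2 × 1000 mL/L = 3000.0 mL
white rice: 125 g × 3/2 ÷ 28.35 g/oz ≈ 6.6 oz

diced tomatoes: 1.6 oz; coconut milk: 3000.0 mL; white rice: 6.6 oz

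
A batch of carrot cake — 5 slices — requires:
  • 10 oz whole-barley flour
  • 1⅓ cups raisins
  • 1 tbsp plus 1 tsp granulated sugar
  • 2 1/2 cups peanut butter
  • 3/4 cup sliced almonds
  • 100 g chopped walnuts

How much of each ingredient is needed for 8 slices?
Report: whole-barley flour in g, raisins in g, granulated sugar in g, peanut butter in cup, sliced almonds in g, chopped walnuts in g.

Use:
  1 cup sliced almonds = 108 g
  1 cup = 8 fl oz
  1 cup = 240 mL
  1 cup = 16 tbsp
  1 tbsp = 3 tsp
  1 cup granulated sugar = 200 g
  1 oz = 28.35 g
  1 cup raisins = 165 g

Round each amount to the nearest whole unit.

Scaling factor: 8/5 = 1.6.
whole-barley flour: 10 oz × 8/5 × 28.35 g/oz ≈ 454 g
raisins: 4/3 cup × 8/5 × 165 g/cup = 352 g
granulated sugar: (1 tbsp + 1 tsp = 4/3 tbsp) × 8/5 ÷ 16 tbsp/cup × 200 g/cup ≈ 27 g
peanut butter: 2.5 cup × 8/5 = 4 cup
sliced almonds: 0.75 cup × 8/5 × 108 g/cup ≈ 130 g
chopped walnuts: 100 g × 8/5 = 160 g

whole-barley flour: 454 g; raisins: 352 g; granulated sugar: 27 g; peanut butter: 4 cup; sliced almonds: 130 g; chopped walnuts: 160 g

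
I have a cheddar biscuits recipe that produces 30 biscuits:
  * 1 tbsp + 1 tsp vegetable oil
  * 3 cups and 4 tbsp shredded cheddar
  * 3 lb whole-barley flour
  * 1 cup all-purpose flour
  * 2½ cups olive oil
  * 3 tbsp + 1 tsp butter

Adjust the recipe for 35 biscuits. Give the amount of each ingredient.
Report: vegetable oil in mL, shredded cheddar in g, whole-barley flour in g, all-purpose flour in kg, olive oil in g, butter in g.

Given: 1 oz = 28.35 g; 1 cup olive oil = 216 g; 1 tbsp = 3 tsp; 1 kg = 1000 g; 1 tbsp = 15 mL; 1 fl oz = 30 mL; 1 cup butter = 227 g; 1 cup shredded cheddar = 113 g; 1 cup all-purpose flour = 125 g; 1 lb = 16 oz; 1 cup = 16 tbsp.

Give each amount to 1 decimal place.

Scaling factor: 35/30 = 7/6.
vegetable oil: (1 tbsp + 1 tsp = 4/3 tbsp) × 7/6 × 15 mL/tbsp ≈ 23.3 mL
shredded cheddar: (3 cup + 4 tbsp = 3.25 cup) × 7/6 × 113 g/cup ≈ 428.5 g
whole-barley flour: 3 lb × 7/6 × 16 oz/lb × 28.35 g/oz = 1587.6 g
all-purpose flour: 1 cup × 7/6 × 125 g/cup ÷ 1000 g/kg ≈ 0.1 kg
olive oil: 2.5 cup × 7/6 × 216 g/cup = 630.0 g
butter: (3 tbsp + 1 tsp = 10/3 tbsp) × 7/6 ÷ 16 tbsp/cup × 227 g/cup ≈ 55.2 g

vegetable oil: 23.3 mL; shredded cheddar: 428.5 g; whole-barley flour: 1587.6 g; all-purpose flour: 0.1 kg; olive oil: 630.0 g; butter: 55.2 g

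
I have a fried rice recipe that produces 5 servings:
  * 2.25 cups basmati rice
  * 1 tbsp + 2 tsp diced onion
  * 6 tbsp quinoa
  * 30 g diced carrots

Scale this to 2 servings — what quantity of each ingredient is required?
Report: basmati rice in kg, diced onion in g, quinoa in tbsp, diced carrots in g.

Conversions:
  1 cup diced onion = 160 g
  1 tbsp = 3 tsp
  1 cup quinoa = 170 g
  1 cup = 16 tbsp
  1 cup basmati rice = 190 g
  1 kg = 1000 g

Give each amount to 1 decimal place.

Scaling factor: 2/5 = 0.4.
basmati rice: 2.25 cup × 2/5 × 190 g/cup ÷ 1000 g/kg ≈ 0.2 kg
diced onion: (1 tbsp + 2 tsp = 5/3 tbsp) × 2/5 ÷ 16 tbsp/cup × 160 g/cup ≈ 6.7 g
quinoa: 6 tbsp × 2/5 = 2.4 tbsp
diced carrots: 30 g × 2/5 = 12.0 g

basmati rice: 0.2 kg; diced onion: 6.7 g; quinoa: 2.4 tbsp; diced carrots: 12.0 g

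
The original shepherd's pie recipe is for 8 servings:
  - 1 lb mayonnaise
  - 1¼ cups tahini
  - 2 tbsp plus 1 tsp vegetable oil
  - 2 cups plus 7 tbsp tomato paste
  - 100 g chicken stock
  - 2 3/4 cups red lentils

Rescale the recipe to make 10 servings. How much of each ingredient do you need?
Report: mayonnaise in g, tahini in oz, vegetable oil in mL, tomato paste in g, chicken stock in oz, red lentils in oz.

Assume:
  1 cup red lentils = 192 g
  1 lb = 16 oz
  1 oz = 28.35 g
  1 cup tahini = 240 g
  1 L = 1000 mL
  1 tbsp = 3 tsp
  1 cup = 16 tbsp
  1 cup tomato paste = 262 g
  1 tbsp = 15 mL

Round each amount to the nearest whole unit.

Scaling factor: 10/8 = 5/4 = 1.25.
mayonnaise: 1 lb × 5/4 × 16 oz/lb × 28.35 g/oz = 567 g
tahini: 1.25 cup × 5/4 × 240 g/cup ÷ 28.35 g/oz ≈ 13 oz
vegetable oil: (2 tbsp + 1 tsp = 7/3 tbsp) × 5/4 × 15 mL/tbsp ≈ 44 mL
tomato paste: (2 cup + 7 tbsp = 2.4375 cup) × 5/4 × 262 g/cup ≈ 798 g
chicken stock: 100 g × 5/4 ÷ 28.35 g/oz ≈ 4 oz
red lentils: 2.75 cup × 5/4 × 192 g/cup ÷ 28.35 g/oz ≈ 23 oz

mayonnaise: 567 g; tahini: 13 oz; vegetable oil: 44 mL; tomato paste: 798 g; chicken stock: 4 oz; red lentils: 23 oz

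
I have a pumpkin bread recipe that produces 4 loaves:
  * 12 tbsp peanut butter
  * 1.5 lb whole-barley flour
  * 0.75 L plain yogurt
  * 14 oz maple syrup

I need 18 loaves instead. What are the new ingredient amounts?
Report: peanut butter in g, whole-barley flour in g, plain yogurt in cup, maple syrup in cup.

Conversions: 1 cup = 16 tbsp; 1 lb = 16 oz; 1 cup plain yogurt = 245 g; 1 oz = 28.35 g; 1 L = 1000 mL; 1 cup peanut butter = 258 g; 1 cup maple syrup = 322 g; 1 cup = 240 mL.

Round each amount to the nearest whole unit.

peanut butter: 871 g; whole-barley flour: 3062 g; plain yogurt: 14 cup; maple syrup: 6 cup

Scaling factor: 18/4 = 9/2 = 4.5.
peanut butter: 12 tbsp × 9/2 ÷ 16 tbsp/cup × 258 g/cup ≈ 871 g
whole-barley flour: 1.5 lb × 9/2 × 16 oz/lb × 28.35 g/oz ≈ 3062 g
plain yogurt: 0.75 L × 9/2 × 1000 mL/L ÷ 240 mL/cup ≈ 14 cup
maple syrup: 14 oz × 9/2 × 28.35 g/oz ÷ 322 g/cup ≈ 6 cup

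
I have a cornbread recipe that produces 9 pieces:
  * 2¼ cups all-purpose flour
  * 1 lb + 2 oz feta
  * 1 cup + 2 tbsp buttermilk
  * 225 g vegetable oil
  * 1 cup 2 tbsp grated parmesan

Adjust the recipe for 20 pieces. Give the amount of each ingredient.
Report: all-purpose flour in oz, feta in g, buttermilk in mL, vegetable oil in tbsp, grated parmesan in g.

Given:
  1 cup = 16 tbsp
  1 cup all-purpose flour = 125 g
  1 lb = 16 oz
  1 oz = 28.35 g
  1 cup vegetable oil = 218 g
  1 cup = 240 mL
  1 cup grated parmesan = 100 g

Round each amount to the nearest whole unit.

all-purpose flour: 22 oz; feta: 1134 g; buttermilk: 600 mL; vegetable oil: 37 tbsp; grated parmesan: 250 g

Scaling factor: 20/9.
all-purpose flour: 2.25 cup × 20/9 × 125 g/cup ÷ 28.35 g/oz ≈ 22 oz
feta: (1 lb + 2 oz = 1.125 lb) × 20/9 × 16 oz/lb × 28.35 g/oz = 1134 g
buttermilk: (1 cup + 2 tbsp = 1.125 cup) × 20/9 × 240 mL/cup = 600 mL
vegetable oil: 225 g × 20/9 ÷ 218 g/cup × 16 tbsp/cup ≈ 37 tbsp
grated parmesan: (1 cup + 2 tbsp = 1.125 cup) × 20/9 × 100 g/cup = 250 g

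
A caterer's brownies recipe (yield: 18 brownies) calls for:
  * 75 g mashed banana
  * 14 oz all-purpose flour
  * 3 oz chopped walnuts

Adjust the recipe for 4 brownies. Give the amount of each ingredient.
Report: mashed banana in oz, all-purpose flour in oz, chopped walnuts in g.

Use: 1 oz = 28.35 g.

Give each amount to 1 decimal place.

Scaling factor: 4/18 = 2/9.
mashed banana: 75 g × 2/9 ÷ 28.35 g/oz ≈ 0.6 oz
all-purpose flour: 14 oz × 2/9 ≈ 3.1 oz
chopped walnuts: 3 oz × 2/9 × 28.35 g/oz = 18.9 g

mashed banana: 0.6 oz; all-purpose flour: 3.1 oz; chopped walnuts: 18.9 g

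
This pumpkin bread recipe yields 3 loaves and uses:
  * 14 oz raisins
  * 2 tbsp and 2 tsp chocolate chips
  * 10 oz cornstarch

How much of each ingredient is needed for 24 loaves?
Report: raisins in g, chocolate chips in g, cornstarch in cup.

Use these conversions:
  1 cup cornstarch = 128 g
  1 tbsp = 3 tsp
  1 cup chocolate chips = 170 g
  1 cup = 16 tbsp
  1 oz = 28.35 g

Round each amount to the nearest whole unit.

raisins: 3175 g; chocolate chips: 227 g; cornstarch: 18 cup

Scaling factor: 24/3 = 8.
raisins: 14 oz × 8 × 28.35 g/oz ≈ 3175 g
chocolate chips: (2 tbsp + 2 tsp = 8/3 tbsp) × 8 ÷ 16 tbsp/cup × 170 g/cup ≈ 227 g
cornstarch: 10 oz × 8 × 28.35 g/oz ÷ 128 g/cup ≈ 18 cup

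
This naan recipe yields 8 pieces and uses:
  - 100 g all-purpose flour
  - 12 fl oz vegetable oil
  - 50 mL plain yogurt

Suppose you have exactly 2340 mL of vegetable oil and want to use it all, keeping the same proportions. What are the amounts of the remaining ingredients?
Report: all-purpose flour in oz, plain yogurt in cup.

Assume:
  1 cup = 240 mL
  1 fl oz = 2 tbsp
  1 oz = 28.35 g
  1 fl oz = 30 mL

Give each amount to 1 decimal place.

The original recipe has 360 mL of vegetable oil, so the scaling factor is 2340 ÷ 360 = 13/2 = 6.5.
all-purpose flour: 100 g × 13/2 ÷ 28.35 g/oz ≈ 22.9 oz
plain yogurt: 50 mL × 13/2 ÷ 240 mL/cup ≈ 1.4 cup

all-purpose flour: 22.9 oz; plain yogurt: 1.4 cup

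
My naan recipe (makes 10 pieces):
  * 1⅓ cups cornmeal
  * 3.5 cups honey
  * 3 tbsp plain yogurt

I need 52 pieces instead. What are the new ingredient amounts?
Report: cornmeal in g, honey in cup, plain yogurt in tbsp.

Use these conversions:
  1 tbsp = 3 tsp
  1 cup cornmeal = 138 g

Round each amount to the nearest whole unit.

Scaling factor: 52/10 = 26/5 = 5.2.
cornmeal: 4/3 cup × 26/5 × 138 g/cup ≈ 957 g
honey: 3.5 cup × 26/5 ≈ 18 cup
plain yogurt: 3 tbsp × 26/5 ≈ 16 tbsp

cornmeal: 957 g; honey: 18 cup; plain yogurt: 16 tbsp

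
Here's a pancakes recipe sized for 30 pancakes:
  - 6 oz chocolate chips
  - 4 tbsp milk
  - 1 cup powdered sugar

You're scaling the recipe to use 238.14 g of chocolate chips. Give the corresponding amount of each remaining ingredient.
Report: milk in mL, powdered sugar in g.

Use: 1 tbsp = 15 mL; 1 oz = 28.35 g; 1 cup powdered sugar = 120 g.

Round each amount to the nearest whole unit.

The original recipe has 170.1 g of chocolate chips, so the scaling factor is 238.14 ÷ 170.1 = 7/5 = 1.4.
milk: 4 tbsp × 7/5 × 15 mL/tbsp = 84 mL
powdered sugar: 1 cup × 7/5 × 120 g/cup = 168 g

milk: 84 mL; powdered sugar: 168 g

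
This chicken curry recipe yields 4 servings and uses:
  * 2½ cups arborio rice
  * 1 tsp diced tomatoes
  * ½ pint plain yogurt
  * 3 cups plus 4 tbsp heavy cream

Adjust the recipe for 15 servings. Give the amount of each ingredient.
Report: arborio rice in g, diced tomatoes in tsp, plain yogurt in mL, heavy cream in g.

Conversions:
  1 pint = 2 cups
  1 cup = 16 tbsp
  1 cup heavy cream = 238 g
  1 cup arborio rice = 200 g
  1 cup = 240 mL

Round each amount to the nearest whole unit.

Scaling factor: 15/4 = 3.75.
arborio rice: 2.5 cup × 15/4 × 200 g/cup = 1875 g
diced tomatoes: 1 tsp × 15/4 ≈ 4 tsp
plain yogurt: 0.5 pint × 15/4 × 2 cup/pint × 240 mL/cup = 900 mL
heavy cream: (3 cup + 4 tbsp = 3.25 cup) × 15/4 × 238 g/cup ≈ 2901 g

arborio rice: 1875 g; diced tomatoes: 4 tsp; plain yogurt: 900 mL; heavy cream: 2901 g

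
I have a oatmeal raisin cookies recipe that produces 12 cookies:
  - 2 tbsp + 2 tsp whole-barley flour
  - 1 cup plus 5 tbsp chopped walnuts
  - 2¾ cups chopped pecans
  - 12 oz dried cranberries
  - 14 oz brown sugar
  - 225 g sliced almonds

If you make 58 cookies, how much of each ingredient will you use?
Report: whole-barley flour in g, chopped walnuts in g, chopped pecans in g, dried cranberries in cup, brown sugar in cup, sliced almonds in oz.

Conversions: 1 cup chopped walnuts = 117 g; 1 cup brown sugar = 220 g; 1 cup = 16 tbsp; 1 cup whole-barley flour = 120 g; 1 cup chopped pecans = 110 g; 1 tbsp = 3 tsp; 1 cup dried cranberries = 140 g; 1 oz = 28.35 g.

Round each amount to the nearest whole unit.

whole-barley flour: 97 g; chopped walnuts: 742 g; chopped pecans: 1462 g; dried cranberries: 12 cup; brown sugar: 9 cup; sliced almonds: 38 oz

Scaling factor: 58/12 = 29/6.
whole-barley flour: (2 tbsp + 2 tsp = 8/3 tbsp) × 29/6 ÷ 16 tbsp/cup × 120 g/cup ≈ 97 g
chopped walnuts: (1 cup + 5 tbsp = 1.3125 cup) × 29/6 × 117 g/cup ≈ 742 g
chopped pecans: 2.75 cup × 29/6 × 110 g/cup ≈ 1462 g
dried cranberries: 12 oz × 29/6 × 28.35 g/oz ÷ 140 g/cup ≈ 12 cup
brown sugar: 14 oz × 29/6 × 28.35 g/oz ÷ 220 g/cup ≈ 9 cup
sliced almonds: 225 g × 29/6 ÷ 28.35 g/oz ≈ 38 oz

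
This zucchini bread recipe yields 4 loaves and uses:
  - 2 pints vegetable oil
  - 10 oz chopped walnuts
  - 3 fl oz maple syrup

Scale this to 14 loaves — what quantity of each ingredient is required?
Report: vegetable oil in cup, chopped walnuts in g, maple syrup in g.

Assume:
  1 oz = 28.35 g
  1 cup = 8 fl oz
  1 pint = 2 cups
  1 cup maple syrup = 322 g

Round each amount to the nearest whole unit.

Scaling factor: 14/4 = 7/2 = 3.5.
vegetable oil: 2 pint × 7/2 × 2 cup/pint = 14 cup
chopped walnuts: 10 oz × 7/2 × 28.35 g/oz ≈ 992 g
maple syrup: 3 fl oz × 7/2 ÷ 8 fl oz/cup × 322 g/cup ≈ 423 g

vegetable oil: 14 cup; chopped walnuts: 992 g; maple syrup: 423 g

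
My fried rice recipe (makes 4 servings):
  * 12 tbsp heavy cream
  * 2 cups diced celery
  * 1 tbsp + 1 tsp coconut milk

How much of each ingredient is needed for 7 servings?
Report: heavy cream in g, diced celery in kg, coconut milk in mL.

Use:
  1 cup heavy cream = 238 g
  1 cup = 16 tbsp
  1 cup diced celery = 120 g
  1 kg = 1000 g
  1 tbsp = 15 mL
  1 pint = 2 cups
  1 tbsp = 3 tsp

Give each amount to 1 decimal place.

Scaling factor: 7/4 = 1.75.
heavy cream: 12 tbsp × 7/4 ÷ 16 tbsp/cup × 238 g/cup ≈ 312.4 g
diced celery: 2 cup × 7/4 × 120 g/cup ÷ 1000 g/kg ≈ 0.4 kg
coconut milk: (1 tbsp + 1 tsp = 4/3 tbsp) × 7/4 × 15 mL/tbsp = 35.0 mL

heavy cream: 312.4 g; diced celery: 0.4 kg; coconut milk: 35.0 mL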